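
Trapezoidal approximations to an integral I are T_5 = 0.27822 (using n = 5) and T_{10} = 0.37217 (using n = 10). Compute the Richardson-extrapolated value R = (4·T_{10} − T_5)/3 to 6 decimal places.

0.403487

R = (4·T_{10} − T_5) / 3 = (4·0.37217 − 0.27822)/3 = (1.21046)/3 = 0.403487.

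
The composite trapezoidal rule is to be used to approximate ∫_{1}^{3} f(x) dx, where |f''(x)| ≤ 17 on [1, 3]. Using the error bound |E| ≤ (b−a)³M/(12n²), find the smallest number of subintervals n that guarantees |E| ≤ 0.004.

54

Need 136/(12n²) ≤ 0.004.
n² ≥ 136/(12·0.004) = 2833.33 ⇒ n ≥ 53.2291, so the smallest n is 54.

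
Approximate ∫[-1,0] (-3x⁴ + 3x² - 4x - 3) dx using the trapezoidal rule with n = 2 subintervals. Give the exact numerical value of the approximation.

h = (0 − (-1))/2 = 0.5.
Nodes x₀,…,x₂ = -1, -0.5, 0.
f(x) = -3x⁴ + 3x² - 4x - 3: f₀=1, f₁=-0.4375, f₂=-3.
(h/2)·[f₀ + 2f₁ + f₂] = 0.25·(-2.875) = -0.71875.

-0.71875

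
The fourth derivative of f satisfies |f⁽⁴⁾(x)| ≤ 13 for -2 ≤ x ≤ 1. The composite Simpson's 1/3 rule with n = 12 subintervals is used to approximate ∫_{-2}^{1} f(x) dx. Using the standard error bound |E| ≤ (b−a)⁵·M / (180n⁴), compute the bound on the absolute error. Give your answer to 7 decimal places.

|E| ≤ (3)⁵·13 / (180·12⁴) = 3159/3732480 = 0.0008464.

0.0008464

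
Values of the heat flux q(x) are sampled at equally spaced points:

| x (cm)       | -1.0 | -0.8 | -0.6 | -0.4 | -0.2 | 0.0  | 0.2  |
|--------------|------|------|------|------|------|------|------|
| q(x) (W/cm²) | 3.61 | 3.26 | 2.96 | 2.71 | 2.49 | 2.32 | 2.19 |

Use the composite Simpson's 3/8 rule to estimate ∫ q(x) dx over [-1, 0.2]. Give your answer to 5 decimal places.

3.32325

h = 0.2, n = 6.
(3h/8)·[y₀ + 3y₁ + 3y₂ + 2y₃ + 3y₄ + 3y₅ + y₆] = 0.075·(44.31) = 3.32325.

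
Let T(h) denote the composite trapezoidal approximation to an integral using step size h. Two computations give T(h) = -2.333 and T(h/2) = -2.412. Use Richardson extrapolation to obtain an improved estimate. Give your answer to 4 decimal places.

R = (4·T(h/2) − T(h)) / 3 = (4·(-2.412) − (-2.333))/3 = (-7.315)/3 = -2.4383.

-2.4383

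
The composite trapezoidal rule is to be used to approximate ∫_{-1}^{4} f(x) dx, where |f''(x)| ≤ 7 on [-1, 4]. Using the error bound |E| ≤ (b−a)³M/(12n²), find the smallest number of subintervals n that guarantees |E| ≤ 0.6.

12

Need 875/(12n²) ≤ 0.6.
n² ≥ 875/(12·0.6) = 121.528 ⇒ n ≥ 11.0240, so the smallest n is 12.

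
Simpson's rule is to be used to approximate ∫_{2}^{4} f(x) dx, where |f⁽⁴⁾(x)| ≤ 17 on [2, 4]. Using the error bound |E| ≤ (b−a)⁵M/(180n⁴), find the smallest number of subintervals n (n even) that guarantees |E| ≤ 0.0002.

Need 544/(180n⁴) ≤ 0.0002.
n⁴ ≥ 544/(180·0.0002) = 15111.1 ⇒ n ≥ 11.0873, so the smallest even n is 12. (n must be even for Simpson's rule.)

12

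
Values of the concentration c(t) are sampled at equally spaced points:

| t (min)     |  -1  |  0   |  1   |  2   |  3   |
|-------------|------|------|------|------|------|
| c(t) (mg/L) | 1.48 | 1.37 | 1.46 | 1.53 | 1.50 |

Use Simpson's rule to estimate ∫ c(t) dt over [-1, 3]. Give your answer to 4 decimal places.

h = 1, n = 4.
(h/3)·[y₀ + 4y₁ + 2y₂ + 4y₃ + y₄] = 0.333333·(17.50) = 5.8333.

5.8333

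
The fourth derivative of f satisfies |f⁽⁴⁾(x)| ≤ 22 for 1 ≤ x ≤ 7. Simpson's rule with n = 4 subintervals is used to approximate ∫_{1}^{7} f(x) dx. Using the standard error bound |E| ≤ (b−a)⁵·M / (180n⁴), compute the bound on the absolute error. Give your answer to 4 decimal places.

|E| ≤ (6)⁵·22 / (180·4⁴) = 171072/46080 = 3.7125.

3.7125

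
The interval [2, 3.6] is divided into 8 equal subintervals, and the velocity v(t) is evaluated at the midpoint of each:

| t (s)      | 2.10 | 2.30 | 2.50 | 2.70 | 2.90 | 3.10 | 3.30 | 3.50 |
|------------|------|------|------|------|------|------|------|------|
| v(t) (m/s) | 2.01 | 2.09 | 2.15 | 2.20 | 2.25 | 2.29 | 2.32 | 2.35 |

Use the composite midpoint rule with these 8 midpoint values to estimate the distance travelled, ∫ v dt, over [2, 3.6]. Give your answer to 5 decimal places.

h = 0.2, n = 8.
h·[y(m₁) + y(m₂) + y(m₃) + y(m₄) + y(m₅) + y(m₆) + y(m₇) + y(m₈)] = 0.2·(17.66) = 3.53200.

3.53200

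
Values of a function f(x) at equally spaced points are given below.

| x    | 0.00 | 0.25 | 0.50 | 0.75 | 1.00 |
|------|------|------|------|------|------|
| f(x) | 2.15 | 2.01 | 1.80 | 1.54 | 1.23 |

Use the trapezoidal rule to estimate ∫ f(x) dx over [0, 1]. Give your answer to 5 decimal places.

1.76000

h = 0.25, n = 4.
(h/2)·[y₀ + 2y₁ + 2y₂ + 2y₃ + y₄] = 0.125·(14.08) = 1.76000.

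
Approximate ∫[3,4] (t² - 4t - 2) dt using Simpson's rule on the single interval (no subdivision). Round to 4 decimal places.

-3.6667

S = (b−a)/6 · [f(3) + 4f(3.5) + f(4)] = 0.166667·[(-5) + 4·(-3.75) + (-2)] = -3.6667.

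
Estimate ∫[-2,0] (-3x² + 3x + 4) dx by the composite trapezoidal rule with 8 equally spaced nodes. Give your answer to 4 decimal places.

h = (0 − (-2))/7 = 0.285714.
Nodes x₀,…,x₇ = -2, -1.714286, -1.428571, -1.142857, -0.857143, -0.571429, -0.285714, 0.
f(x) = -3x² + 3x + 4: f₀=-14, f₁=-9.959184, f₂=-6.408163, f₃=-3.346939, f₄=-0.775510, f₅=1.306122, f₆=2.897959, f₇=4.
(h/2)·[f₀ + 2f₁ + 2f₂ + 2f₃ + 2f₄ + 2f₅ + 2f₆ + f₇] = 0.142857·(-42.571429) = -6.0816.

-6.0816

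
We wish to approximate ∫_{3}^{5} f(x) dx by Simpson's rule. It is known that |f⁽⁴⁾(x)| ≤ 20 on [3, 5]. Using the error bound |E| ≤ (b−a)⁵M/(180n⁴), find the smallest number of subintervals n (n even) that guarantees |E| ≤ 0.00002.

Need 640/(180n⁴) ≤ 0.00002.
n⁴ ≥ 640/(180·0.00002) = 177778 ⇒ n ≥ 20.5338, so the smallest even n is 22. (n must be even for Simpson's rule.)

22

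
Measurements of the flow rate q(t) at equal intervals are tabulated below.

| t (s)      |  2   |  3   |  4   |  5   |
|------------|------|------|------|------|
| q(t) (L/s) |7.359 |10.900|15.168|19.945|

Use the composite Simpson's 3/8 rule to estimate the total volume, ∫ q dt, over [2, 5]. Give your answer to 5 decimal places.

h = 1, n = 3.
(3h/8)·[y₀ + 3y₁ + 3y₂ + y₃] = 0.375·(105.508) = 39.56550.

39.56550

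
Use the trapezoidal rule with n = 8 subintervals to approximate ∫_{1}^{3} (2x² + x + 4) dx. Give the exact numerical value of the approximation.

h = (3 − 1)/8 = 0.25.
Nodes x₀,…,x₈ = 1, 1.25, 1.5, 1.75, 2, 2.25, 2.5, 2.75, 3.
f(x) = 2x² + x + 4: f₀=7, f₁=8.375, f₂=10, f₃=11.875, f₄=14, f₅=16.375, f₆=19, f₇=21.875, f₈=25.
(h/2)·[f₀ + 2f₁ + 2f₂ + 2f₃ + 2f₄ + 2f₅ + 2f₆ + 2f₇ + f₈] = 0.125·(235) = 29.375.

29.375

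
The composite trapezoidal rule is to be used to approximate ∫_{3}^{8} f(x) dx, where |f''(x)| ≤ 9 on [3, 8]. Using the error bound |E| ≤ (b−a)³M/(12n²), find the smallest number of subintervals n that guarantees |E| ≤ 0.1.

31

Need 1125/(12n²) ≤ 0.1.
n² ≥ 1125/(12·0.1) = 937.5 ⇒ n ≥ 30.6186, so the smallest n is 31.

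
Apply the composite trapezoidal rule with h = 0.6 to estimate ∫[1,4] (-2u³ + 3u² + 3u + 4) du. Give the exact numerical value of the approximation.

-32.16

h = (4 − 1)/5 = 0.6.
Nodes u₀,…,u₅ = 1, 1.6, 2.2, 2.8, 3.4, 4.
f(u) = -2u³ + 3u² + 3u + 4: f₀=8, f₁=8.288, f₂=3.824, f₃=-7.984, f₄=-29.728, f₅=-64.
(h/2)·[f₀ + 2f₁ + 2f₂ + 2f₃ + 2f₄ + f₅] = 0.3·(-107.2) = -32.16.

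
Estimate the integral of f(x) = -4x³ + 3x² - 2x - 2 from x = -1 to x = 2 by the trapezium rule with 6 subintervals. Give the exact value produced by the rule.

-15.375

h = (2 − (-1))/6 = 0.5.
Nodes x₀,…,x₆ = -1, -0.5, 0, 0.5, 1, 1.5, 2.
f(x) = -4x³ + 3x² - 2x - 2: f₀=7, f₁=0.25, f₂=-2, f₃=-2.75, f₄=-5, f₅=-11.75, f₆=-26.
(h/2)·[f₀ + 2f₁ + 2f₂ + 2f₃ + 2f₄ + 2f₅ + f₆] = 0.25·(-61.5) = -15.375.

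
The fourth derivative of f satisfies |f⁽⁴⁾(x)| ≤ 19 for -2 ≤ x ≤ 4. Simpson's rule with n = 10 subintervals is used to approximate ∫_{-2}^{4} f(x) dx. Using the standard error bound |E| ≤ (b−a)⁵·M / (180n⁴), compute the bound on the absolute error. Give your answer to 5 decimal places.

|E| ≤ (6)⁵·19 / (180·10⁴) = 147744/1800000 = 0.08208.

0.08208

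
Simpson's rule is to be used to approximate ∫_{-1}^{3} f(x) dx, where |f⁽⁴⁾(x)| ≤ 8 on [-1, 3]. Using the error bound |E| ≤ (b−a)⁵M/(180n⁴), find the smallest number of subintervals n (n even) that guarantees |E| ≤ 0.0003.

20

Need 8192/(180n⁴) ≤ 0.0003.
n⁴ ≥ 8192/(180·0.0003) = 151704 ⇒ n ≥ 19.7355, so the smallest even n is 20. (n must be even for Simpson's rule.)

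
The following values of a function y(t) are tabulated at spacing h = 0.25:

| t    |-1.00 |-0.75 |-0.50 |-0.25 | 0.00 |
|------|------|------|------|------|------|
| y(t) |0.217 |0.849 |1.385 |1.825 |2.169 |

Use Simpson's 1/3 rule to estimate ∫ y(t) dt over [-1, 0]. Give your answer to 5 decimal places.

1.32100

h = 0.25, n = 4.
(h/3)·[y₀ + 4y₁ + 2y₂ + 4y₃ + y₄] = 0.083333·(15.852) = 1.32100.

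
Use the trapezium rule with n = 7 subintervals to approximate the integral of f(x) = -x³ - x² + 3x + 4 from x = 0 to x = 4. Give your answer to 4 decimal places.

-46.8571

h = (4 − 0)/7 = 0.571429.
Nodes x₀,…,x₇ = 0, 0.571429, 1.142857, 1.714286, 2.285714, 2.857143, 3.428571, 4.
f(x) = -x³ - x² + 3x + 4: f₀=4, f₁=5.201166, f₂=4.629738, f₃=1.166181, f₄=-6.309038, f₅=-18.915452, f₆=-37.772595, f₇=-64.
(h/2)·[f₀ + 2f₁ + 2f₂ + 2f₃ + 2f₄ + 2f₅ + 2f₆ + f₇] = 0.285714·(-164) = -46.8571.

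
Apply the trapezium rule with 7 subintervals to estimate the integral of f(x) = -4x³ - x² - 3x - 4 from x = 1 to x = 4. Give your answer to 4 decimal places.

h = (4 − 1)/7 = 0.428571.
Nodes x₀,…,x₇ = 1, 1.428571, 1.857143, 2.285714, 2.714286, 3.142857, 3.571429, 4.
f(x) = -4x³ - x² - 3x - 4: f₀=-12, f₁=-21.988338, f₂=-38.641399, f₃=-63.848397, f₄=-99.498542, f₅=-147.481050, f₆=-209.685131, f₇=-288.
(h/2)·[f₀ + 2f₁ + 2f₂ + 2f₃ + 2f₄ + 2f₅ + 2f₆ + f₇] = 0.214286·(-1462.285714) = -313.3469.

-313.3469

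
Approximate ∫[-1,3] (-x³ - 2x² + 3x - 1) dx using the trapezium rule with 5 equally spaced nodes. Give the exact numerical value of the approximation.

-34

h = (3 − (-1))/4 = 1.
Nodes x₀,…,x₄ = -1, 0, 1, 2, 3.
f(x) = -x³ - 2x² + 3x - 1: f₀=-5, f₁=-1, f₂=-1, f₃=-11, f₄=-37.
(h/2)·[f₀ + 2f₁ + 2f₂ + 2f₃ + f₄] = 0.5·(-68) = -34.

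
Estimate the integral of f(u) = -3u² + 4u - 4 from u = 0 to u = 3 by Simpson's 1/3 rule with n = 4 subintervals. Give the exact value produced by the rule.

-21

h = (3 − 0)/4 = 0.75.
Nodes u₀,…,u₄ = 0, 0.75, 1.5, 2.25, 3.
f(u) = -3u² + 4u - 4: f₀=-4, f₁=-2.6875, f₂=-4.75, f₃=-10.1875, f₄=-19.
(h/3)·[f₀ + 4f₁ + 2f₂ + 4f₃ + f₄] = 0.25·(-84) = -21.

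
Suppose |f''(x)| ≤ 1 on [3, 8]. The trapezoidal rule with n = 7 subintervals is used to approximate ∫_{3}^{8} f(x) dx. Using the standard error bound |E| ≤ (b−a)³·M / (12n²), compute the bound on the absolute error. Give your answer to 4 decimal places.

|E| ≤ (5)³·1 / (12·7²) = 125/588 = 0.2126.

0.2126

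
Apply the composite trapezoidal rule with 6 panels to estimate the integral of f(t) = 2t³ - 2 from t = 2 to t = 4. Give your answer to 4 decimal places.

116.6667

h = (4 − 2)/6 = 0.333333.
Nodes t₀,…,t₆ = 2, 2.333333, 2.666667, 3, 3.333333, 3.666667, 4.
f(t) = 2t³ - 2: f₀=14, f₁=23.407407, f₂=35.925926, f₃=52, f₄=72.074074, f₅=96.592593, f₆=126.
(h/2)·[f₀ + 2f₁ + 2f₂ + 2f₃ + 2f₄ + 2f₅ + f₆] = 0.166667·(700) = 116.6667.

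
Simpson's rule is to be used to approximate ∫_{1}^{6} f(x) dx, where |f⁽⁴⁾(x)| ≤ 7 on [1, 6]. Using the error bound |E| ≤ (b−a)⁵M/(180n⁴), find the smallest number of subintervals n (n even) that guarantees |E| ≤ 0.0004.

24

Need 21875/(180n⁴) ≤ 0.0004.
n⁴ ≥ 21875/(180·0.0004) = 303819 ⇒ n ≥ 23.4776, so the smallest even n is 24. (n must be even for Simpson's rule.)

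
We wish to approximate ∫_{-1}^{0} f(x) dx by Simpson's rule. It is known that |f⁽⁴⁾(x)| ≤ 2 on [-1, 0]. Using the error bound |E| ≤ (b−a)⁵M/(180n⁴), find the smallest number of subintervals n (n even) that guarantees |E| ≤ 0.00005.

4

Need 2/(180n⁴) ≤ 0.00005.
n⁴ ≥ 2/(180·0.00005) = 222.222 ⇒ n ≥ 3.8610, so the smallest even n is 4. (n must be even for Simpson's rule.)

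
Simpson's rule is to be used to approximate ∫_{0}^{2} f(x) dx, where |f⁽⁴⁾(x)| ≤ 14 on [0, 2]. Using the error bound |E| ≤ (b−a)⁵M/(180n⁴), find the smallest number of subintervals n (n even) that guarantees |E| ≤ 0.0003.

Need 448/(180n⁴) ≤ 0.0003.
n⁴ ≥ 448/(180·0.0003) = 8296.3 ⇒ n ≥ 9.5438, so the smallest even n is 10. (n must be even for Simpson's rule.)

10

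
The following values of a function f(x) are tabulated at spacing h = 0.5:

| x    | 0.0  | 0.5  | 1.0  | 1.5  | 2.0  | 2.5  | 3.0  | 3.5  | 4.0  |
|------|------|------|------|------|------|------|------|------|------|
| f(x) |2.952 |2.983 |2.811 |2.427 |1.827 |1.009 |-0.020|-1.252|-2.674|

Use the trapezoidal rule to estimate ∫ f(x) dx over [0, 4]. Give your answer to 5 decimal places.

h = 0.5, n = 8.
(h/2)·[y₀ + 2y₁ + 2y₂ + 2y₃ + 2y₄ + 2y₅ + 2y₆ + 2y₇ + y₈] = 0.25·(19.848) = 4.96200.

4.96200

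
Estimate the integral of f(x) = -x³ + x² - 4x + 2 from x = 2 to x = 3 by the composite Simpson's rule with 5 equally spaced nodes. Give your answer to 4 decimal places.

-17.9167

h = (3 − 2)/4 = 0.25.
Nodes x₀,…,x₄ = 2, 2.25, 2.5, 2.75, 3.
f(x) = -x³ + x² - 4x + 2: f₀=-10, f₁=-13.328125, f₂=-17.375, f₃=-22.234375, f₄=-28.
(h/3)·[f₀ + 4f₁ + 2f₂ + 4f₃ + f₄] = 0.083333·(-215) = -17.9167.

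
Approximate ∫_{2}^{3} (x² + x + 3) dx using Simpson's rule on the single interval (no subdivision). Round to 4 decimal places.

S = (b−a)/6 · [f(2) + 4f(2.5) + f(3)] = 0.166667·[9 + 4·11.75 + 15] = 11.8333.

11.8333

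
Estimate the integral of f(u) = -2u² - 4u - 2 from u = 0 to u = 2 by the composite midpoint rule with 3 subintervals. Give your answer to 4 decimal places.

h = (2 − 0)/3 = 0.666667.
Midpoints m₁,…,m₃ = 0.333333, 1, 1.666667.
f(m₁)=-3.555556, f(m₂)=-8, f(m₃)=-14.222222.
h·[f(m₁) + f(m₂) + f(m₃)] = 0.666667·(-25.777778) = -17.1852.

-17.1852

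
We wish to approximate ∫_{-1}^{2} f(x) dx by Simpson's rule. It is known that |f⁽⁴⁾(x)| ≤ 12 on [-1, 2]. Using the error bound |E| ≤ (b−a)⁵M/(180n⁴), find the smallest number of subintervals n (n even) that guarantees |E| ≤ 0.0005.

Need 2916/(180n⁴) ≤ 0.0005.
n⁴ ≥ 2916/(180·0.0005) = 32400 ⇒ n ≥ 13.4164, so the smallest even n is 14. (n must be even for Simpson's rule.)

14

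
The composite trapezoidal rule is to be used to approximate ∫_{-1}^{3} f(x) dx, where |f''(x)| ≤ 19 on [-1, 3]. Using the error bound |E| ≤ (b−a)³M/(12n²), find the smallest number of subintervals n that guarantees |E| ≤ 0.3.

19

Need 1216/(12n²) ≤ 0.3.
n² ≥ 1216/(12·0.3) = 337.778 ⇒ n ≥ 18.3787, so the smallest n is 19.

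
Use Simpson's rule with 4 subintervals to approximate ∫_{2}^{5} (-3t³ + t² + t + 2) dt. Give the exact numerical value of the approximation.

-401.25

h = (5 − 2)/4 = 0.75.
Nodes t₀,…,t₄ = 2, 2.75, 3.5, 4.25, 5.
f(t) = -3t³ + t² + t + 2: f₀=-16, f₁=-50.078125, f₂=-110.875, f₃=-205.984375, f₄=-343.
(h/3)·[f₀ + 4f₁ + 2f₂ + 4f₃ + f₄] = 0.25·(-1605) = -401.25.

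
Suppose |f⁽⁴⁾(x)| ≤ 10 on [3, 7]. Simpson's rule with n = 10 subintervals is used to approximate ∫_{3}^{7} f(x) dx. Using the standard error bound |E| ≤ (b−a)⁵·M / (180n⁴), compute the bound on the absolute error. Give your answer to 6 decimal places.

|E| ≤ (4)⁵·10 / (180·10⁴) = 10240/1800000 = 0.005689.

0.005689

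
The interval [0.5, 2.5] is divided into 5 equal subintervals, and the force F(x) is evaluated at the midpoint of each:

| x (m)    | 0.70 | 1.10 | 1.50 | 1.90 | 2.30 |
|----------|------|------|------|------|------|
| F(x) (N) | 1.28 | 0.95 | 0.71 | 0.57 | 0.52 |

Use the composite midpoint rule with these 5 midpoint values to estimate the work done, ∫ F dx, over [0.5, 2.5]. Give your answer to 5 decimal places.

1.61200

h = 0.4, n = 5.
h·[y(m₁) + y(m₂) + y(m₃) + y(m₄) + y(m₅)] = 0.4·(4.03) = 1.61200.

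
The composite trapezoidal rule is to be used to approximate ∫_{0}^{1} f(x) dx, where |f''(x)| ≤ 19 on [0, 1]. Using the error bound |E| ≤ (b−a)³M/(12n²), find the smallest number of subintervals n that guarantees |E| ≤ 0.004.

20

Need 19/(12n²) ≤ 0.004.
n² ≥ 19/(12·0.004) = 395.833 ⇒ n ≥ 19.8956, so the smallest n is 20.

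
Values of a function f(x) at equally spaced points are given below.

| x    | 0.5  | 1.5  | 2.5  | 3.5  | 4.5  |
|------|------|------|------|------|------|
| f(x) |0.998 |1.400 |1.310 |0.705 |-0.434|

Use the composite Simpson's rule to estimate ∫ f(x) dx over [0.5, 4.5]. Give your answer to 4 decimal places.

h = 1, n = 4.
(h/3)·[y₀ + 4y₁ + 2y₂ + 4y₃ + y₄] = 0.333333·(11.604) = 3.8680.

3.8680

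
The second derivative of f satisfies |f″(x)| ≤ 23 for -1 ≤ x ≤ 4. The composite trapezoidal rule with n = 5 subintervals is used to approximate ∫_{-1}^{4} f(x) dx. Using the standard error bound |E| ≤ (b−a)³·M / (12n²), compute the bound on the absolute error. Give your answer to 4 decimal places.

9.5833

|E| ≤ (5)³·23 / (12·5²) = 2875/300 = 9.5833.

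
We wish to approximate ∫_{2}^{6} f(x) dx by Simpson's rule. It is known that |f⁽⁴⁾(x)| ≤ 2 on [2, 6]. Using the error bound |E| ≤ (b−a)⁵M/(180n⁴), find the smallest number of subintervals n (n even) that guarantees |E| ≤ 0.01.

6

Need 2048/(180n⁴) ≤ 0.01.
n⁴ ≥ 2048/(180·0.01) = 1137.78 ⇒ n ≥ 5.8078, so the smallest even n is 6. (n must be even for Simpson's rule.)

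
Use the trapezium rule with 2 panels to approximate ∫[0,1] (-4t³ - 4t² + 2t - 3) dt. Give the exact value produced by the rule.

h = (1 − 0)/2 = 0.5.
Nodes t₀,…,t₂ = 0, 0.5, 1.
f(t) = -4t³ - 4t² + 2t - 3: f₀=-3, f₁=-3.5, f₂=-9.
(h/2)·[f₀ + 2f₁ + f₂] = 0.25·(-19) = -4.75.

-4.75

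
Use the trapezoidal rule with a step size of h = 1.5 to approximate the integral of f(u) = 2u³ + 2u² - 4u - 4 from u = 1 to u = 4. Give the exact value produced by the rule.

h = (4 − 1)/2 = 1.5.
Nodes u₀,…,u₂ = 1, 2.5, 4.
f(u) = 2u³ + 2u² - 4u - 4: f₀=-4, f₁=29.75, f₂=140.
(h/2)·[f₀ + 2f₁ + f₂] = 0.75·(195.5) = 146.625.

146.625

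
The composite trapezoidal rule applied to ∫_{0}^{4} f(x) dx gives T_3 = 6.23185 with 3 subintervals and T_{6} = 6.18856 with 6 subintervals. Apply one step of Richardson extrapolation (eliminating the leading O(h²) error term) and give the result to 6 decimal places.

R = (4·T_{6} − T_3) / 3 = (4·6.18856 − 6.23185)/3 = (18.52239)/3 = 6.174130.

6.174130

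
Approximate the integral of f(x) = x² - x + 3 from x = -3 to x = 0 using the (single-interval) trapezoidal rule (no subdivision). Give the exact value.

27

T = (b−a)/2 · [f(-3) + f(0)] = 1.5·[15 + 3] = 27.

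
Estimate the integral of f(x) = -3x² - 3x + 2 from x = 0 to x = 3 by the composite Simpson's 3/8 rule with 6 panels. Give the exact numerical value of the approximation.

h = (3 − 0)/6 = 0.5.
Nodes x₀,…,x₆ = 0, 0.5, 1, 1.5, 2, 2.5, 3.
f(x) = -3x² - 3x + 2: f₀=2, f₁=-0.25, f₂=-4, f₃=-9.25, f₄=-16, f₅=-24.25, f₆=-34.
(3h/8)·[f₀ + 3f₁ + 3f₂ + 2f₃ + 3f₄ + 3f₅ + f₆] = 0.1875·(-184) = -34.5.

-34.5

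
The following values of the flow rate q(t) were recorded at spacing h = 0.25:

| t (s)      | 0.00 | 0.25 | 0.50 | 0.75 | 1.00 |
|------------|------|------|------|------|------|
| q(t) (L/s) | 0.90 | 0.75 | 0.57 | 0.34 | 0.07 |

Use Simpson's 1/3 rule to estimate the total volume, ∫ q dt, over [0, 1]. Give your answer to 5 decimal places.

0.53917

h = 0.25, n = 4.
(h/3)·[y₀ + 4y₁ + 2y₂ + 4y₃ + y₄] = 0.083333·(6.47) = 0.53917.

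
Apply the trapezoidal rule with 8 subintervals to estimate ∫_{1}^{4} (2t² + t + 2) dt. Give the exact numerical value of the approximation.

55.640625

h = (4 − 1)/8 = 0.375.
Nodes t₀,…,t₈ = 1, 1.375, 1.75, 2.125, 2.5, 2.875, 3.25, 3.625, 4.
f(t) = 2t² + t + 2: f₀=5, f₁=7.15625, f₂=9.875, f₃=13.15625, f₄=17, f₅=21.40625, f₆=26.375, f₇=31.90625, f₈=38.
(h/2)·[f₀ + 2f₁ + 2f₂ + 2f₃ + 2f₄ + 2f₅ + 2f₆ + 2f₇ + f₈] = 0.1875·(296.75) = 55.640625.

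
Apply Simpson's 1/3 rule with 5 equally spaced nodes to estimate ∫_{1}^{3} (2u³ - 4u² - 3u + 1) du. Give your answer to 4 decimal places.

h = (3 − 1)/4 = 0.5.
Nodes u₀,…,u₄ = 1, 1.5, 2, 2.5, 3.
f(u) = 2u³ - 4u² - 3u + 1: f₀=-4, f₁=-5.75, f₂=-5, f₃=-0.25, f₄=10.
(h/3)·[f₀ + 4f₁ + 2f₂ + 4f₃ + f₄] = 0.166667·(-28) = -4.6667.

-4.6667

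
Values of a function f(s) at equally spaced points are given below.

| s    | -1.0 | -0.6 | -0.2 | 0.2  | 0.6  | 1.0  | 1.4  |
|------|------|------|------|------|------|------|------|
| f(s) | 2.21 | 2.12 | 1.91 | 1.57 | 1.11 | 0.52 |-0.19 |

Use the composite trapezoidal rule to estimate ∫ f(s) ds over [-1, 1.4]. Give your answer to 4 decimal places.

3.2960

h = 0.4, n = 6.
(h/2)·[y₀ + 2y₁ + 2y₂ + 2y₃ + 2y₄ + 2y₅ + y₆] = 0.2·(16.48) = 3.2960.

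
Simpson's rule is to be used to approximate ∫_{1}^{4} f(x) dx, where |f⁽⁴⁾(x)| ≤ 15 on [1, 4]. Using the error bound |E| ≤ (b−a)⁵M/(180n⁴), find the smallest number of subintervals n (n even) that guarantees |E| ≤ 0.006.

Need 3645/(180n⁴) ≤ 0.006.
n⁴ ≥ 3645/(180·0.006) = 3375 ⇒ n ≥ 7.6220, so the smallest even n is 8. (n must be even for Simpson's rule.)

8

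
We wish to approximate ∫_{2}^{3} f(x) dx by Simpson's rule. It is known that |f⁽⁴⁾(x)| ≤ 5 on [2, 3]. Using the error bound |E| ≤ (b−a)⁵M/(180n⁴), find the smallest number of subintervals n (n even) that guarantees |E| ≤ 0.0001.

6

Need 5/(180n⁴) ≤ 0.0001.
n⁴ ≥ 5/(180·0.0001) = 277.778 ⇒ n ≥ 4.0825, so the smallest even n is 6. (n must be even for Simpson's rule.)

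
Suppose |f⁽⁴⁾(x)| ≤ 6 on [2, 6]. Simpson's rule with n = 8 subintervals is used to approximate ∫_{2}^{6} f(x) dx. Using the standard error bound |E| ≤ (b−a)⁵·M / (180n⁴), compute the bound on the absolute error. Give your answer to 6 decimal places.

|E| ≤ (4)⁵·6 / (180·8⁴) = 6144/737280 = 0.008333.

0.008333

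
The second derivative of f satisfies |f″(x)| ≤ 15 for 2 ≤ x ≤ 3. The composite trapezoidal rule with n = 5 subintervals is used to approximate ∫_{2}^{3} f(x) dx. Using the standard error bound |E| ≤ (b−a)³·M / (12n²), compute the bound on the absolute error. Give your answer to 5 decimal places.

0.05000

|E| ≤ (1)³·15 / (12·5²) = 15/300 = 0.05000.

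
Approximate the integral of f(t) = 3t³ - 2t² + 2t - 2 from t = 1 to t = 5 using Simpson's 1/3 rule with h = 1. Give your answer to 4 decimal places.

h = (5 − 1)/4 = 1.
Nodes t₀,…,t₄ = 1, 2, 3, 4, 5.
f(t) = 3t³ - 2t² + 2t - 2: f₀=1, f₁=18, f₂=67, f₃=166, f₄=333.
(h/3)·[f₀ + 4f₁ + 2f₂ + 4f₃ + f₄] = 0.333333·(1204) = 401.3333.

401.3333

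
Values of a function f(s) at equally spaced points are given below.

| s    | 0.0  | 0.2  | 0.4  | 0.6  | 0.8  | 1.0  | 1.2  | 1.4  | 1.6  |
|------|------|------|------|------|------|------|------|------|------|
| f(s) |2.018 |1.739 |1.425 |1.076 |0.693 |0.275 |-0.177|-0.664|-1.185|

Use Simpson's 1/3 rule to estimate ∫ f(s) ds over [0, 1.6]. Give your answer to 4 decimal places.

h = 0.2, n = 8.
(h/3)·[y₀ + 4y₁ + 2y₂ + 4y₃ + 2y₄ + 4y₅ + 2y₆ + 4y₇ + y₈] = 0.066667·(14.419) = 0.9613.

0.9613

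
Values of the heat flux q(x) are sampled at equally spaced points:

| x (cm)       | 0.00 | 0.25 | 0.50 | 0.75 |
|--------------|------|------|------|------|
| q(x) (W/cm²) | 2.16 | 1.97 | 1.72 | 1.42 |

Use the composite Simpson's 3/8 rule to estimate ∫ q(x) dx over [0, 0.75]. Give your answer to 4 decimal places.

h = 0.25, n = 3.
(3h/8)·[y₀ + 3y₁ + 3y₂ + y₃] = 0.09375·(14.65) = 1.3734.

1.3734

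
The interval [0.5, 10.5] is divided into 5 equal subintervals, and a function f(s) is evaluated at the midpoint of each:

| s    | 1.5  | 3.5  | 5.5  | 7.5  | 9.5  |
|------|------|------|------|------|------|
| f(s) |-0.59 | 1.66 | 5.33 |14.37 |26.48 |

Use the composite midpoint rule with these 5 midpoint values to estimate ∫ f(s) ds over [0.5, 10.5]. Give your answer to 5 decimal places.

h = 2, n = 5.
h·[y(m₁) + y(m₂) + y(m₃) + y(m₄) + y(m₅)] = 2·(47.25) = 94.50000.

94.50000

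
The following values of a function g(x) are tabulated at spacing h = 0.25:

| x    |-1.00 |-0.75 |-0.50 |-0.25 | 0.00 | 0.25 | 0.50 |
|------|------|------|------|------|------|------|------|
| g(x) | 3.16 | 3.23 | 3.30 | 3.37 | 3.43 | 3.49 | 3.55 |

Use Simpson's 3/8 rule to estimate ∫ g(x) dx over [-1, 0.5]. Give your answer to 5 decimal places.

h = 0.25, n = 6.
(3h/8)·[y₀ + 3y₁ + 3y₂ + 2y₃ + 3y₄ + 3y₅ + y₆] = 0.09375·(53.80) = 5.04375.

5.04375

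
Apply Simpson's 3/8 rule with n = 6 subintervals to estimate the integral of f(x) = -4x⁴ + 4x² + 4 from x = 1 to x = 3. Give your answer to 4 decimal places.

-150.9630

h = (3 − 1)/6 = 0.333333.
Nodes x₀,…,x₆ = 1, 1.333333, 1.666667, 2, 2.333333, 2.666667, 3.
f(x) = -4x⁴ + 4x² + 4: f₀=4, f₁=-1.530864, f₂=-15.753086, f₃=-44, f₄=-92.790123, f₅=-169.827160, f₆=-284.
(3h/8)·[f₀ + 3f₁ + 3f₂ + 2f₃ + 3f₄ + 3f₅ + f₆] = 0.125·(-1207.703704) = -150.9630.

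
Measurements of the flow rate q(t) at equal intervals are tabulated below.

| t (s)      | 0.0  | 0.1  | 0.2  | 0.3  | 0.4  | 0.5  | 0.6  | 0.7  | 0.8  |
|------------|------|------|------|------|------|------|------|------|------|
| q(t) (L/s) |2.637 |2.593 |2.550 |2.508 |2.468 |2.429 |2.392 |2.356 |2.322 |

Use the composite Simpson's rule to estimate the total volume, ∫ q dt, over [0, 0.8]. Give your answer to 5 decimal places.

h = 0.1, n = 8.
(h/3)·[y₀ + 4y₁ + 2y₂ + 4y₃ + 2y₄ + 4y₅ + 2y₆ + 4y₇ + y₈] = 0.033333·(59.323) = 1.97743.

1.97743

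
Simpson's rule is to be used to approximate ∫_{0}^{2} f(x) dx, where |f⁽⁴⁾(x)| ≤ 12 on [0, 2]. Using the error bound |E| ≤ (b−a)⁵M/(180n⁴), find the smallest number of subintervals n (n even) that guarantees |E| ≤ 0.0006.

8

Need 384/(180n⁴) ≤ 0.0006.
n⁴ ≥ 384/(180·0.0006) = 3555.56 ⇒ n ≥ 7.7219, so the smallest even n is 8. (n must be even for Simpson's rule.)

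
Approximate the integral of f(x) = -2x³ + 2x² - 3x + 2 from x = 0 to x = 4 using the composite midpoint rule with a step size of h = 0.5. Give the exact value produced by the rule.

-100.5

h = (4 − 0)/8 = 0.5.
Midpoints m₁,…,m₈ = 0.25, 0.75, 1.25, 1.75, 2.25, 2.75, 3.25, 3.75.
f(m₁)=1.34375, f(m₂)=0.03125, f(m₃)=-2.53125, f(m₄)=-7.84375, f(m₅)=-17.40625, f(m₆)=-32.71875, f(m₇)=-55.28125, f(m₈)=-86.59375.
h·[f(m₁) + f(m₂) + f(m₃) + f(m₄) + f(m₅) + f(m₆) + f(m₇) + f(m₈)] = 0.5·(-201) = -100.5.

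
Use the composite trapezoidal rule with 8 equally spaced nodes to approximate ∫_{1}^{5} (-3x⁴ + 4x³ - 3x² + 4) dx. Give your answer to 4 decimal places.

h = (5 − 1)/7 = 0.571429.
Nodes x₀,…,x₇ = 1, 1.571429, 2.142857, 2.714286, 3.285714, 3.857143, 4.428571, 5.
f(x) = -3x⁴ + 4x³ - 3x² + 4: f₀=2, f₁=-6.179925, f₂=-33.671803, f₃=-100.947105, f₄=-236.154102, f₅=-475.117868, f₆=-861.340275, f₇=-1446.
(h/2)·[f₀ + 2f₁ + 2f₂ + 2f₃ + 2f₄ + 2f₅ + 2f₆ + f₇] = 0.285714·(-4870.822157) = -1391.6635.

-1391.6635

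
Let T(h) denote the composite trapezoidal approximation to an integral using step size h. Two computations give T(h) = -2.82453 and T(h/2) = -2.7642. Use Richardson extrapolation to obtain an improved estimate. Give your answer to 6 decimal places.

R = (4·T(h/2) − T(h)) / 3 = (4·(-2.7642) − (-2.82453))/3 = (-8.23227)/3 = -2.744090.

-2.744090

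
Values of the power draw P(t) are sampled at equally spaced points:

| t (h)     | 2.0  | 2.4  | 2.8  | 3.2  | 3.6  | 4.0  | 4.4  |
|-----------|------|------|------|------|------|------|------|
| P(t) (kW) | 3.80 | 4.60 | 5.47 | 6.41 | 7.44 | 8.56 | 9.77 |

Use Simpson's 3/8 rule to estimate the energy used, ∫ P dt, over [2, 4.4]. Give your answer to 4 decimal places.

h = 0.4, n = 6.
(3h/8)·[y₀ + 3y₁ + 3y₂ + 2y₃ + 3y₄ + 3y₅ + y₆] = 0.15·(104.60) = 15.6900.

15.6900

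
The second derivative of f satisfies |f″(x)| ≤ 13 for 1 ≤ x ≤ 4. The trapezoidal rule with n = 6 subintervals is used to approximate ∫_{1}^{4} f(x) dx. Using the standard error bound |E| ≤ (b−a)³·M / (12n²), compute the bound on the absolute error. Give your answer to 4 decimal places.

|E| ≤ (3)³·13 / (12·6²) = 351/432 = 0.8125.

0.8125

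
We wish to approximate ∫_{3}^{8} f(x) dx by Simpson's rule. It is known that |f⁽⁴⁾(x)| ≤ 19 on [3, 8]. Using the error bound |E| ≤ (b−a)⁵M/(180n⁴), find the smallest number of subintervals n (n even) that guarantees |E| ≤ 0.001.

24

Need 59375/(180n⁴) ≤ 0.001.
n⁴ ≥ 59375/(180·0.001) = 329861 ⇒ n ≥ 23.9653, so the smallest even n is 24. (n must be even for Simpson's rule.)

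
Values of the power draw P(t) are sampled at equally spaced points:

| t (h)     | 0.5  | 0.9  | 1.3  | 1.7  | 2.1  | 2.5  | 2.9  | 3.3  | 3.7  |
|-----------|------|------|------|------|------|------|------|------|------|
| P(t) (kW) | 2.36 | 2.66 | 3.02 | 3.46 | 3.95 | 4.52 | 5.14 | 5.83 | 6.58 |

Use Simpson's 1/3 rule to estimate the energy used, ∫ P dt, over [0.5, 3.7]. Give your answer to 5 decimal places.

13.20533

h = 0.4, n = 8.
(h/3)·[y₀ + 4y₁ + 2y₂ + 4y₃ + 2y₄ + 4y₅ + 2y₆ + 4y₇ + y₈] = 0.133333·(99.04) = 13.20533.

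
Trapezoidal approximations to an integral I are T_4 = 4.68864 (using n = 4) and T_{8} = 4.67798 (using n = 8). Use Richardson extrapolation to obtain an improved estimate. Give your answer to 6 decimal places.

4.674427

R = (4·T_{8} − T_4) / 3 = (4·4.67798 − 4.68864)/3 = (14.02328)/3 = 4.674427.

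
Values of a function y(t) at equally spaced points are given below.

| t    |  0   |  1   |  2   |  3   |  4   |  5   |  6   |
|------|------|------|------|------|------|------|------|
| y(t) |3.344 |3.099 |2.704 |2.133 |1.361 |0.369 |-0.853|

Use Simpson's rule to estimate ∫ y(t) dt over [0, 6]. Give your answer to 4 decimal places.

11.0083

h = 1, n = 6.
(h/3)·[y₀ + 4y₁ + 2y₂ + 4y₃ + 2y₄ + 4y₅ + y₆] = 0.333333·(33.025) = 11.0083.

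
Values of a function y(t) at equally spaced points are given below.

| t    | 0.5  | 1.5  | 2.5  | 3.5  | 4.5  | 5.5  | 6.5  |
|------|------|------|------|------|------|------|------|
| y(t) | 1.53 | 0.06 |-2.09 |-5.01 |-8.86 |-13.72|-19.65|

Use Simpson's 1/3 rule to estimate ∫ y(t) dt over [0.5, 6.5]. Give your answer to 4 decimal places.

h = 1, n = 6.
(h/3)·[y₀ + 4y₁ + 2y₂ + 4y₃ + 2y₄ + 4y₅ + y₆] = 0.333333·(-114.70) = -38.2333.

-38.2333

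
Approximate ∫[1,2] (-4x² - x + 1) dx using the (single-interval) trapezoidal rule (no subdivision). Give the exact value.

-10.5

T = (b−a)/2 · [f(1) + f(2)] = 0.5·[(-4) + (-17)] = -10.5.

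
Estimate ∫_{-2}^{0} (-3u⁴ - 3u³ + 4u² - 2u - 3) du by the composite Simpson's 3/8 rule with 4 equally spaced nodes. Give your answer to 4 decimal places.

1.1111

h = (0 − (-2))/3 = 0.666667.
Nodes u₀,…,u₃ = -2, -1.333333, -0.666667, 0.
f(u) = -3u⁴ - 3u³ + 4u² - 2u - 3: f₀=-7, f₁=4.407407, f₂=0.407407, f₃=-3.
(3h/8)·[f₀ + 3f₁ + 3f₂ + f₃] = 0.25·(4.444444) = 1.1111.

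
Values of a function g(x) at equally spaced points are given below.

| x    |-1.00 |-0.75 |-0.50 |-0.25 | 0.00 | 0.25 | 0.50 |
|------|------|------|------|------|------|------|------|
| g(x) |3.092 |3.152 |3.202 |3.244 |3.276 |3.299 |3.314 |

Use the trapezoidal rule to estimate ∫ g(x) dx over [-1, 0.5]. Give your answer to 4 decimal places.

4.8440

h = 0.25, n = 6.
(h/2)·[y₀ + 2y₁ + 2y₂ + 2y₃ + 2y₄ + 2y₅ + y₆] = 0.125·(38.752) = 4.8440.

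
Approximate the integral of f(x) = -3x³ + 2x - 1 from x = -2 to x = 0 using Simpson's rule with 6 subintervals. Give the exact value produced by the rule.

6

h = (0 − (-2))/6 = 0.333333.
Nodes x₀,…,x₆ = -2, -1.666667, -1.333333, -1, -0.666667, -0.333333, 0.
f(x) = -3x³ + 2x - 1: f₀=19, f₁=9.555556, f₂=3.444444, f₃=0, f₄=-1.444444, f₅=-1.555556, f₆=-1.
(h/3)·[f₀ + 4f₁ + 2f₂ + 4f₃ + 2f₄ + 4f₅ + f₆] = 0.111111·(54) = 6.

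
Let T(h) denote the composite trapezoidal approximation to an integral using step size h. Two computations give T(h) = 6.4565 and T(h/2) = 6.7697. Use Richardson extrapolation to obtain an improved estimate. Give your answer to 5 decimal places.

6.87410

R = (4·T(h/2) − T(h)) / 3 = (4·6.7697 − 6.4565)/3 = (20.6223)/3 = 6.87410.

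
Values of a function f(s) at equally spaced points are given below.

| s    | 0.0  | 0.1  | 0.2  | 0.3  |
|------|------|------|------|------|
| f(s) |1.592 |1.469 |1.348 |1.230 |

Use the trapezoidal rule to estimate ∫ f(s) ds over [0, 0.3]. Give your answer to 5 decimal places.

0.42280

h = 0.1, n = 3.
(h/2)·[y₀ + 2y₁ + 2y₂ + y₃] = 0.05·(8.456) = 0.42280.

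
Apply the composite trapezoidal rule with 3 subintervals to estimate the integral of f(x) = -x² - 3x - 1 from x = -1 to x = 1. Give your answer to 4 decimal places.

-2.8148

h = (1 − (-1))/3 = 0.666667.
Nodes x₀,…,x₃ = -1, -0.333333, 0.333333, 1.
f(x) = -x² - 3x - 1: f₀=1, f₁=-0.111111, f₂=-2.111111, f₃=-5.
(h/2)·[f₀ + 2f₁ + 2f₂ + f₃] = 0.333333·(-8.444444) = -2.8148.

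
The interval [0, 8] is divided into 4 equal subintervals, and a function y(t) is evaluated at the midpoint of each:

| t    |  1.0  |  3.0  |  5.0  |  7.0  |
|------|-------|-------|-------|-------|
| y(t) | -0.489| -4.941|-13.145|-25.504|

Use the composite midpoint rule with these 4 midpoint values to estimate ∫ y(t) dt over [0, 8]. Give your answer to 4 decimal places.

-88.1580

h = 2, n = 4.
h·[y(m₁) + y(m₂) + y(m₃) + y(m₄)] = 2·(-44.079) = -88.1580.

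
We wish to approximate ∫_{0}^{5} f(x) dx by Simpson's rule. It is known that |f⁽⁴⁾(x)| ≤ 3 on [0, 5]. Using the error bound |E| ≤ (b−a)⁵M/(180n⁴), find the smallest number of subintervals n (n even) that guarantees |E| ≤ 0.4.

4

Need 9375/(180n⁴) ≤ 0.4.
n⁴ ≥ 9375/(180·0.4) = 130.208 ⇒ n ≥ 3.3780, so the smallest even n is 4. (n must be even for Simpson's rule.)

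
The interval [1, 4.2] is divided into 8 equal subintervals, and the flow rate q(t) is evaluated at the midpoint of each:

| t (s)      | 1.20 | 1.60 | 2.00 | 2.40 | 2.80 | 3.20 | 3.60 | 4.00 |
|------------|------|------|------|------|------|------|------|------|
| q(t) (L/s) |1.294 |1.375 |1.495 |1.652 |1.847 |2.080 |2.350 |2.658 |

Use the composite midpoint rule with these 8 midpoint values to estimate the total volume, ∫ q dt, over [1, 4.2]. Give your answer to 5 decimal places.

h = 0.4, n = 8.
h·[y(m₁) + y(m₂) + y(m₃) + y(m₄) + y(m₅) + y(m₆) + y(m₇) + y(m₈)] = 0.4·(14.751) = 5.90040.

5.90040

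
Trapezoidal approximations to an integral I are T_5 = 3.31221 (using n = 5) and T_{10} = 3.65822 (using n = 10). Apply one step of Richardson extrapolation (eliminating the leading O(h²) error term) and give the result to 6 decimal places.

R = (4·T_{10} − T_5) / 3 = (4·3.65822 − 3.31221)/3 = (11.32067)/3 = 3.773557.

3.773557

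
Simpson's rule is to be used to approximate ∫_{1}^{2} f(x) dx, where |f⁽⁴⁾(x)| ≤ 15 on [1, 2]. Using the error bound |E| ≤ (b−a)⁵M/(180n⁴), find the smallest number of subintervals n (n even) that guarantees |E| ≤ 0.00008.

6

Need 15/(180n⁴) ≤ 0.00008.
n⁴ ≥ 15/(180·0.00008) = 1041.67 ⇒ n ≥ 5.6811, so the smallest even n is 6. (n must be even for Simpson's rule.)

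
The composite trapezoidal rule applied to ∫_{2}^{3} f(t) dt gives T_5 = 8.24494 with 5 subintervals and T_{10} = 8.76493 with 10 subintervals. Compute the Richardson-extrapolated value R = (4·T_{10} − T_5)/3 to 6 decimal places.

8.938260

R = (4·T_{10} − T_5) / 3 = (4·8.76493 − 8.24494)/3 = (26.81478)/3 = 8.938260.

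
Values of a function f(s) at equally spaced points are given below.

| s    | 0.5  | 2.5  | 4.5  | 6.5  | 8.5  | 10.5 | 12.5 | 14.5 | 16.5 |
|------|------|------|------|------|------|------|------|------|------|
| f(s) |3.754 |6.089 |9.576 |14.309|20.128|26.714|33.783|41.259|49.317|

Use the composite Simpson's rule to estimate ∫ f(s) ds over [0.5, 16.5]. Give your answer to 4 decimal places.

355.6860

h = 2, n = 8.
(h/3)·[y₀ + 4y₁ + 2y₂ + 4y₃ + 2y₄ + 4y₅ + 2y₆ + 4y₇ + y₈] = 0.666667·(533.529) = 355.6860.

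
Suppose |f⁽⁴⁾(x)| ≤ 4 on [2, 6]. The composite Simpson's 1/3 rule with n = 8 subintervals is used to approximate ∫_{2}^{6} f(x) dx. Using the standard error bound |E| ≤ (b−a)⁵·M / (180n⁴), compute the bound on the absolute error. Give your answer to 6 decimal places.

0.005556

|E| ≤ (4)⁵·4 / (180·8⁴) = 4096/737280 = 0.005556.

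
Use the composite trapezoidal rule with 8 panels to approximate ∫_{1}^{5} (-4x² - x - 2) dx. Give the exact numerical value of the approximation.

h = (5 − 1)/8 = 0.5.
Nodes x₀,…,x₈ = 1, 1.5, 2, 2.5, 3, 3.5, 4, 4.5, 5.
f(x) = -4x² - x - 2: f₀=-7, f₁=-12.5, f₂=-20, f₃=-29.5, f₄=-41, f₅=-54.5, f₆=-70, f₇=-87.5, f₈=-107.
(h/2)·[f₀ + 2f₁ + 2f₂ + 2f₃ + 2f₄ + 2f₅ + 2f₆ + 2f₇ + f₈] = 0.25·(-744) = -186.

-186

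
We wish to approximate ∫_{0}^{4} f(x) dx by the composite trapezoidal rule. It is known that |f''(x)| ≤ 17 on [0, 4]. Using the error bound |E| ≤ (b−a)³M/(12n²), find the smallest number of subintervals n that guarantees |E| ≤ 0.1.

Need 1088/(12n²) ≤ 0.1.
n² ≥ 1088/(12·0.1) = 906.667 ⇒ n ≥ 30.1109, so the smallest n is 31.

31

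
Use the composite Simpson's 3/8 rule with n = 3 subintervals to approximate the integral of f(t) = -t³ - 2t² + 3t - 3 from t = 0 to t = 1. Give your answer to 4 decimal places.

h = (1 − 0)/3 = 0.333333.
Nodes t₀,…,t₃ = 0, 0.333333, 0.666667, 1.
f(t) = -t³ - 2t² + 3t - 3: f₀=-3, f₁=-2.259259, f₂=-2.185185, f₃=-3.
(3h/8)·[f₀ + 3f₁ + 3f₂ + f₃] = 0.125·(-19.333333) = -2.4167.

-2.4167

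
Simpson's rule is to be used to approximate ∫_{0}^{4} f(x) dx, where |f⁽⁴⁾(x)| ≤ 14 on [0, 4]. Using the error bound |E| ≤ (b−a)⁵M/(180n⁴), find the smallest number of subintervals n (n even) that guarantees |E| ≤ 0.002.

Need 14336/(180n⁴) ≤ 0.002.
n⁴ ≥ 14336/(180·0.002) = 39822.2 ⇒ n ≥ 14.1264, so the smallest even n is 16. (n must be even for Simpson's rule.)

16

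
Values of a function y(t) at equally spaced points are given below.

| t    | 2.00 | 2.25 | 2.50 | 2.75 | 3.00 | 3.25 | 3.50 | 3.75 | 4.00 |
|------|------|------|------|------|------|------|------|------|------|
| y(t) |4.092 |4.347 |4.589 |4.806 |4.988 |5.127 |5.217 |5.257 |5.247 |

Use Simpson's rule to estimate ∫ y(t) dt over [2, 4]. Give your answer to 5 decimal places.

h = 0.25, n = 8.
(h/3)·[y₀ + 4y₁ + 2y₂ + 4y₃ + 2y₄ + 4y₅ + 2y₆ + 4y₇ + y₈] = 0.083333·(117.075) = 9.75625.

9.75625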